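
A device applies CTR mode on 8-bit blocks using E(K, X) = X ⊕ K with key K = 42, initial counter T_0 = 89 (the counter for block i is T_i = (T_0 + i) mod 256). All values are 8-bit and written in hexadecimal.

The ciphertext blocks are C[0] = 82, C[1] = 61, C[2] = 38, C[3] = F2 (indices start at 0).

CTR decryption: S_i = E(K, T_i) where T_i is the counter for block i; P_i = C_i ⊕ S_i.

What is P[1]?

P[1]: T = 8A, S = E(K, T) = C8; 61 ⊕ C8 = A9.

P[1] = A9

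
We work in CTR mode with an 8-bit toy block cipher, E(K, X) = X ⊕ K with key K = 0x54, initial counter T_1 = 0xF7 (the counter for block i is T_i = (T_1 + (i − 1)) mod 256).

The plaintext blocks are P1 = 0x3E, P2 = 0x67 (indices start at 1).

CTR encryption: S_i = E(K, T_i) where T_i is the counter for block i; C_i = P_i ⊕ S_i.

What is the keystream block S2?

0xAC

C1: T = 0xF7, S = E(K, T) = 0xA3; 0x3E ⊕ 0xA3 = 0x9D.
C2: T = 0xF8, S = E(K, T) = 0xAC; 0x67 ⊕ 0xAC = 0xCB.
So S2 = 0xAC.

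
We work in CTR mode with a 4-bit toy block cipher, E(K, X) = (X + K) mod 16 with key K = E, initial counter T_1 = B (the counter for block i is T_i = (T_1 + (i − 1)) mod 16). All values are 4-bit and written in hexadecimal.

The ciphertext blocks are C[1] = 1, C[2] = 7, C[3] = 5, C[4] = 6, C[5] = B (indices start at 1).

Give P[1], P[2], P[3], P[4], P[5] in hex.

P[1] = 8, P[2] = D, P[3] = E, P[4] = A, P[5] = 6

CTR decryption: S_i = E(K, T_i) where T_i is the counter for block i; P_i = C_i ⊕ S_i.
P[1]: T = B, S = E(K, T) = 9; 1 ⊕ 9 = 8.
P[2]: T = C, S = E(K, T) = A; 7 ⊕ A = D.
P[3]: T = D, S = E(K, T) = B; 5 ⊕ B = E.
P[4]: T = E, S = E(K, T) = C; 6 ⊕ C = A.
P[5]: T = F, S = E(K, T) = D; B ⊕ D = 6.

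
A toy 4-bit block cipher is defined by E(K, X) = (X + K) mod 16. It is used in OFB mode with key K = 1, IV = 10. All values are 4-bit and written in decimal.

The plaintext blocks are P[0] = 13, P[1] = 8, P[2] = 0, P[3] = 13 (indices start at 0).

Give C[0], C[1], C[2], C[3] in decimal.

C[0] = 6, C[1] = 4, C[2] = 13, C[3] = 3

OFB encryption: S_i = E(K, S_{i−1}) with S_{−1} = IV; C_i = P_i ⊕ S_i.
C[0]: S = E(K, 10) = 11; 13 ⊕ 11 = 6.
C[1]: S = E(K, 11) = 12; 8 ⊕ 12 = 4.
C[2]: S = E(K, 12) = 13; 0 ⊕ 13 = 13.
C[3]: S = E(K, 13) = 14; 13 ⊕ 14 = 3.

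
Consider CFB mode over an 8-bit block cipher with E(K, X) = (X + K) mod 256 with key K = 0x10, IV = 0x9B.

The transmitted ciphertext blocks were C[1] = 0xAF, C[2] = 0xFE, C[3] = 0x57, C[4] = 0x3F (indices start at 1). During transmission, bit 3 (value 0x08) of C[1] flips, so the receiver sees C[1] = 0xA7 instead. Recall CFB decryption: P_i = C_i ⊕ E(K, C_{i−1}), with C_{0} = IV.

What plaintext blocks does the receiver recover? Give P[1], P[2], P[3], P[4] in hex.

Only C[1] changed, to 0xA7. In CFB, a change in C_i flips the same bit in P_i and garbles P_{i+1}. Decrypting the received ciphertext:
P[1]: E(K, 0x9B) = 0xAB; 0xA7 ⊕ 0xAB = 0x0C.
P[2]: E(K, 0xA7) = 0xB7; 0xFE ⊕ 0xB7 = 0x49.
P[3]: E(K, 0xFE) = 0x0E; 0x57 ⊕ 0x0E = 0x59.
P[4]: E(K, 0x57) = 0x67; 0x3F ⊕ 0x67 = 0x58.
Blocks that differ from the original plaintext: P[1], P[2].

P[1] = 0x0C, P[2] = 0x49, P[3] = 0x59, P[4] = 0x58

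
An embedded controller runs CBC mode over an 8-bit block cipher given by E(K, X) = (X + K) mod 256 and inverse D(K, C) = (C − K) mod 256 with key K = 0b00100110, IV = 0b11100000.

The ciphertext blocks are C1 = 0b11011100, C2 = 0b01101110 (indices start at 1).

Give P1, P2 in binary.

P1 = 0b01010110, P2 = 0b10010100

CBC decryption: P_i = D(K, C_i) ⊕ C_{i−1}, with C_{0} = IV.
P1: D(K, 0b11011100) = 0b10110110; 0b10110110 ⊕ 0b11100000 = 0b01010110.
P2: D(K, 0b01101110) = 0b01001000; 0b01001000 ⊕ 0b11011100 = 0b10010100.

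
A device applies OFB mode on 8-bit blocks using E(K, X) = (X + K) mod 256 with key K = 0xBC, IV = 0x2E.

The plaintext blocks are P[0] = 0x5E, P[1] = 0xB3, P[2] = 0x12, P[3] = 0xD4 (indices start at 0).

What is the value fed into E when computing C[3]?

OFB encryption: S_i = E(K, S_{i−1}) with S_{−1} = IV; C_i = P_i ⊕ S_i.
C[0]: S = E(K, 0x2E) = 0xEA; 0x5E ⊕ 0xEA = 0xB4.
C[1]: S = E(K, 0xEA) = 0xA6; 0xB3 ⊕ 0xA6 = 0x15.
C[2]: S = E(K, 0xA6) = 0x62; 0x12 ⊕ 0x62 = 0x70.
C[3]: S = E(K, 0x62) = 0x1E; 0xD4 ⊕ 0x1E = 0xCA.
So the input to E for block [3] is 0x62.

0x62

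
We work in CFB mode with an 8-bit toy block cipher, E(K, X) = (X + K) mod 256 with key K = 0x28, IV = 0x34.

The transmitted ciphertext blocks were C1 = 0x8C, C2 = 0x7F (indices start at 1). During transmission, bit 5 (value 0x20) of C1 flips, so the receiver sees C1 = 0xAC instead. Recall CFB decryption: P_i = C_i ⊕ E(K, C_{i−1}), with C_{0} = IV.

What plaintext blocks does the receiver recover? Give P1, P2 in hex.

Only C1 changed, to 0xAC. In CFB, a change in C_i flips the same bit in P_i and garbles P_{i+1}. Decrypting the received ciphertext:
P1: E(K, 0x34) = 0x5C; 0xAC ⊕ 0x5C = 0xF0.
P2: E(K, 0xAC) = 0xD4; 0x7F ⊕ 0xD4 = 0xAB.
Blocks that differ from the original plaintext: P1, P2.

P1 = 0xF0, P2 = 0xAB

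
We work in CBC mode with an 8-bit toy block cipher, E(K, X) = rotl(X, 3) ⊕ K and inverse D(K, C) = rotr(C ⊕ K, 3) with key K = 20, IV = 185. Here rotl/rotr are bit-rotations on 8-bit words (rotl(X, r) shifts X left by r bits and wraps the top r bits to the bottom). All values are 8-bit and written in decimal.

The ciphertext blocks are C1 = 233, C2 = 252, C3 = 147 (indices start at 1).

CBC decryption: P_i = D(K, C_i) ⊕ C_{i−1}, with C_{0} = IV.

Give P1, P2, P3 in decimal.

P1: D(K, 233) = 191; 191 ⊕ 185 = 6.
P2: D(K, 252) = 29; 29 ⊕ 233 = 244.
P3: D(K, 147) = 240; 240 ⊕ 252 = 12.

P1 = 6, P2 = 244, P3 = 12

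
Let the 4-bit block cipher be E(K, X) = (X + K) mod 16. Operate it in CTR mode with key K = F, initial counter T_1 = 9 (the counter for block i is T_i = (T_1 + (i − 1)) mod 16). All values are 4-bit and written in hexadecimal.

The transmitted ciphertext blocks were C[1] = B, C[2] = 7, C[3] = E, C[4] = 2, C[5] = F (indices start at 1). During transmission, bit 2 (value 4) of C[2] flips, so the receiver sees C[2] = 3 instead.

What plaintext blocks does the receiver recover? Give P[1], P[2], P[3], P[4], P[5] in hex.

CTR decryption: S_i = E(K, T_i) where T_i is the counter for block i; P_i = C_i ⊕ S_i.
Only C[2] changed, to 3. In CTR, a change in C_i flips the same bit in P_i only; the keystream is unaffected. Decrypting the received ciphertext:
P[1]: T = 9, S = E(K, T) = 8; B ⊕ 8 = 3.
P[2]: T = A, S = E(K, T) = 9; 3 ⊕ 9 = A.
P[3]: T = B, S = E(K, T) = A; E ⊕ A = 4.
P[4]: T = C, S = E(K, T) = B; 2 ⊕ B = 9.
P[5]: T = D, S = E(K, T) = C; F ⊕ C = 3.
Blocks that differ from the original plaintext: P[2].

P[1] = 3, P[2] = A, P[3] = 4, P[4] = 9, P[5] = 3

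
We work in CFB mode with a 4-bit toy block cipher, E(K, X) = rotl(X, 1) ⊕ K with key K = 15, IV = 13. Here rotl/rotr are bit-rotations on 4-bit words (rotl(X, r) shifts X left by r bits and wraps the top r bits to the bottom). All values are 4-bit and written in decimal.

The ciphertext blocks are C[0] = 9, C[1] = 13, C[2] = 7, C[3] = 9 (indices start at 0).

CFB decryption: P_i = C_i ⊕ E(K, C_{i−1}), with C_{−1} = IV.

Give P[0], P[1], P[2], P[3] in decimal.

P[0] = 13, P[1] = 1, P[2] = 3, P[3] = 8

P[0]: E(K, 13) = 4; 9 ⊕ 4 = 13.
P[1]: E(K, 9) = 12; 13 ⊕ 12 = 1.
P[2]: E(K, 13) = 4; 7 ⊕ 4 = 3.
P[3]: E(K, 7) = 1; 9 ⊕ 1 = 8.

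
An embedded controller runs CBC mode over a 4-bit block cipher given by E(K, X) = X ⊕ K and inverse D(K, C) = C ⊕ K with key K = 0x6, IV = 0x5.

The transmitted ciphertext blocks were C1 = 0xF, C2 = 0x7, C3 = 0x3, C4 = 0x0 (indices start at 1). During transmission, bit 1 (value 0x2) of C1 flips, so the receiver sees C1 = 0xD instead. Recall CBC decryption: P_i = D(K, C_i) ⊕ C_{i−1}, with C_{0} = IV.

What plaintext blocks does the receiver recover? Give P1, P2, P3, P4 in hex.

Only C1 changed, to 0xD. In CBC, a change in C_i garbles P_i and flips the same bit in P_{i+1}. Decrypting the received ciphertext:
P1: D(K, 0xD) = 0xB; 0xB ⊕ 0x5 = 0xE.
P2: D(K, 0x7) = 0x1; 0x1 ⊕ 0xD = 0xC.
P3: D(K, 0x3) = 0x5; 0x5 ⊕ 0x7 = 0x2.
P4: D(K, 0x0) = 0x6; 0x6 ⊕ 0x3 = 0x5.
Blocks that differ from the original plaintext: P1, P2.

P1 = 0xE, P2 = 0xC, P3 = 0x2, P4 = 0x5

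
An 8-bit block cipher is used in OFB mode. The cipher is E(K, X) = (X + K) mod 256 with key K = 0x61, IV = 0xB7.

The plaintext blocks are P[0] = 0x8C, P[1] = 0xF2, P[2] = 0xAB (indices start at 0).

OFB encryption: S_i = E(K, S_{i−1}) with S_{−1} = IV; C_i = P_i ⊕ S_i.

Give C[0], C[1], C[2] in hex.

C[0]: S = E(K, 0xB7) = 0x18; 0x8C ⊕ 0x18 = 0x94.
C[1]: S = E(K, 0x18) = 0x79; 0xF2 ⊕ 0x79 = 0x8B.
C[2]: S = E(K, 0x79) = 0xDA; 0xAB ⊕ 0xDA = 0x71.

C[0] = 0x94, C[1] = 0x8B, C[2] = 0x71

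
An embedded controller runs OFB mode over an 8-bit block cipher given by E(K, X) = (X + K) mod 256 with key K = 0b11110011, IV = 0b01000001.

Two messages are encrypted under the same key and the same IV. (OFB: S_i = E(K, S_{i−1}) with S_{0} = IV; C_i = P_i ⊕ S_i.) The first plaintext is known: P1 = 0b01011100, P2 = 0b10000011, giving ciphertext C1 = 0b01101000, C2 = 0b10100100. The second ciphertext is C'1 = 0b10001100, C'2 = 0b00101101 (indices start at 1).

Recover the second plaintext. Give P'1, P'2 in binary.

In OFB with a reused IV, both messages share the same keystream S_i, so C_i ⊕ C'_i = P_i ⊕ P'_i and thus P'_i = P_i ⊕ C_i ⊕ C'_i.
P'1: 0b01011100 ⊕ 0b01101000 ⊕ 0b10001100 = 0b10111000.
P'2: 0b10000011 ⊕ 0b10100100 ⊕ 0b00101101 = 0b00001010.

P'1 = 0b10111000, P'2 = 0b00001010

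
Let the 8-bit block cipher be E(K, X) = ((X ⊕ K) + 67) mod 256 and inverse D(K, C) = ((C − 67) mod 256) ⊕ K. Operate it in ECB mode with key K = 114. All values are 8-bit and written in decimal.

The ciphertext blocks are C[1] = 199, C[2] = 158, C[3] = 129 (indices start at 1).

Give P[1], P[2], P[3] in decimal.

P[1] = 246, P[2] = 41, P[3] = 76

ECB decryption: P_i = D(K, C_i).
P[1]: D(K, 199) = 246.
P[2]: D(K, 158) = 41.
P[3]: D(K, 129) = 76.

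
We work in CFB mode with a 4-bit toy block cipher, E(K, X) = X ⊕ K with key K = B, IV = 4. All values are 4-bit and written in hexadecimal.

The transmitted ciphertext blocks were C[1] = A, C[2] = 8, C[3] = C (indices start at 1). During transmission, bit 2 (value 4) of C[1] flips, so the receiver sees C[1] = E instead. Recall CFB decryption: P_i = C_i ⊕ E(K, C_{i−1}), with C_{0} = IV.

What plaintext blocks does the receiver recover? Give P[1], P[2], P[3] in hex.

Only C[1] changed, to E. In CFB, a change in C_i flips the same bit in P_i and garbles P_{i+1}. Decrypting the received ciphertext:
P[1]: E(K, 4) = F; E ⊕ F = 1.
P[2]: E(K, E) = 5; 8 ⊕ 5 = D.
P[3]: E(K, 8) = 3; C ⊕ 3 = F.
Blocks that differ from the original plaintext: P[1], P[2].

P[1] = 1, P[2] = D, P[3] = F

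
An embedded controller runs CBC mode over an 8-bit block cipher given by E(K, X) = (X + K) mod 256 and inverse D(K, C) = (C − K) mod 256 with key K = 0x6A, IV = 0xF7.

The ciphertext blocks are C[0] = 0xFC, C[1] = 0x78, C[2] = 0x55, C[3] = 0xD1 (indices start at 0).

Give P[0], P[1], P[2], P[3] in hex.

P[0] = 0x65, P[1] = 0xF2, P[2] = 0x93, P[3] = 0x32

CBC decryption: P_i = D(K, C_i) ⊕ C_{i−1}, with C_{−1} = IV.
P[0]: D(K, 0xFC) = 0x92; 0x92 ⊕ 0xF7 = 0x65.
P[1]: D(K, 0x78) = 0x0E; 0x0E ⊕ 0xFC = 0xF2.
P[2]: D(K, 0x55) = 0xEB; 0xEB ⊕ 0x78 = 0x93.
P[3]: D(K, 0xD1) = 0x67; 0x67 ⊕ 0x55 = 0x32.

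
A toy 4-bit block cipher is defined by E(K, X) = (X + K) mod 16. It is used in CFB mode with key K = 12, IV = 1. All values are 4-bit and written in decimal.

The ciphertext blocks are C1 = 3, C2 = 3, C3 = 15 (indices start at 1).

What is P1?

CFB decryption: P_i = C_i ⊕ E(K, C_{i−1}), with C_{0} = IV.
P1: E(K, 1) = 13; 3 ⊕ 13 = 14.

P1 = 14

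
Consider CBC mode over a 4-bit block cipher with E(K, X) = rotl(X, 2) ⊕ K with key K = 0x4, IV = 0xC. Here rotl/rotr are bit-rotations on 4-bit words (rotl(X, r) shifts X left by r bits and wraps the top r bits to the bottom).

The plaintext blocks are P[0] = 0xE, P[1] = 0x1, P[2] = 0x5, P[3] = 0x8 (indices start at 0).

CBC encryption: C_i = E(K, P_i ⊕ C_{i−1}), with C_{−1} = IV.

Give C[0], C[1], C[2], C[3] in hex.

C[0]: P[0] ⊕ 0xC = 0x2; E(K, 0x2) = 0xC.
C[1]: P[1] ⊕ 0xC = 0xD; E(K, 0xD) = 0x3.
C[2]: P[2] ⊕ 0x3 = 0x6; E(K, 0x6) = 0xD.
C[3]: P[3] ⊕ 0xD = 0x5; E(K, 0x5) = 0x1.

C[0] = 0xC, C[1] = 0x3, C[2] = 0xD, C[3] = 0x1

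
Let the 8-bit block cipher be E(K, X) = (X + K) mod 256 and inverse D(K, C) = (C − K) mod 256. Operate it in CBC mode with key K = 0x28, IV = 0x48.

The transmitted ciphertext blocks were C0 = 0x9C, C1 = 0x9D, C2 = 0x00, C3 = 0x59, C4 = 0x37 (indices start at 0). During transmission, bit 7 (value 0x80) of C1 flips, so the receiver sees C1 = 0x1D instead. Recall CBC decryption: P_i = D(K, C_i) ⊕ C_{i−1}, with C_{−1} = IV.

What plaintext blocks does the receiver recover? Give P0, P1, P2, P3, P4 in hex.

Only C1 changed, to 0x1D. In CBC, a change in C_i garbles P_i and flips the same bit in P_{i+1}. Decrypting the received ciphertext:
P0: D(K, 0x9C) = 0x74; 0x74 ⊕ 0x48 = 0x3C.
P1: D(K, 0x1D) = 0xF5; 0xF5 ⊕ 0x9C = 0x69.
P2: D(K, 0x00) = 0xD8; 0xD8 ⊕ 0x1D = 0xC5.
P3: D(K, 0x59) = 0x31; 0x31 ⊕ 0x00 = 0x31.
P4: D(K, 0x37) = 0x0F; 0x0F ⊕ 0x59 = 0x56.
Blocks that differ from the original plaintext: P1, P2.

P0 = 0x3C, P1 = 0x69, P2 = 0xC5, P3 = 0x31, P4 = 0x56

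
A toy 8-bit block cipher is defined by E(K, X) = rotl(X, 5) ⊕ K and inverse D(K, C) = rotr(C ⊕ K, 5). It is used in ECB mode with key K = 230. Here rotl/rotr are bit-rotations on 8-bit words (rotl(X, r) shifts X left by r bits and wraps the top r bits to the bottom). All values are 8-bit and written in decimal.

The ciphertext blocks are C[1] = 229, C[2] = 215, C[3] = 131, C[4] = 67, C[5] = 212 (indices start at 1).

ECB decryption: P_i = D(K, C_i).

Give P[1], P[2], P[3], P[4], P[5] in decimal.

P[1] = 24, P[2] = 137, P[3] = 43, P[4] = 45, P[5] = 145

P[1]: D(K, 229) = 24.
P[2]: D(K, 215) = 137.
P[3]: D(K, 131) = 43.
P[4]: D(K, 67) = 45.
P[5]: D(K, 212) = 145.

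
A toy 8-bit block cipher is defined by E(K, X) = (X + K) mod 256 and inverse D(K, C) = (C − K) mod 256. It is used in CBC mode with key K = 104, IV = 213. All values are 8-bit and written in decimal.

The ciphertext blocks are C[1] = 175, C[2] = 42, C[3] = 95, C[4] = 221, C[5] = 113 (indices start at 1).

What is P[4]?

CBC decryption: P_i = D(K, C_i) ⊕ C_{i−1}, with C_{0} = IV.
P[4]: D(K, 221) = 117; 117 ⊕ 95 = 42.

P[4] = 42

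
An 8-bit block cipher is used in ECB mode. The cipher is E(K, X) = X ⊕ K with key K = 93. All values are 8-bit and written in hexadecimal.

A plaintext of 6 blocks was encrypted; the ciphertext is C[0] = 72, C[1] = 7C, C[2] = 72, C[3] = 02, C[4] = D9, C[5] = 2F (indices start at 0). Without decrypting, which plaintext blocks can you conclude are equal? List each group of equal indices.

P[0] = P[2]

ECB encrypts each block independently with the same key, so equal ciphertext blocks imply equal plaintext blocks.
C[0] = C[2] = 72, so P[0] = P[2].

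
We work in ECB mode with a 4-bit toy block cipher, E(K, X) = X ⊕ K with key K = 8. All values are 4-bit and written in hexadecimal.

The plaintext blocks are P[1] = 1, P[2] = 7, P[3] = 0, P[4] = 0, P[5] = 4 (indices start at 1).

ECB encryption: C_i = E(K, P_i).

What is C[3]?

C[3] = 8

C[3]: E(K, 0) = 8.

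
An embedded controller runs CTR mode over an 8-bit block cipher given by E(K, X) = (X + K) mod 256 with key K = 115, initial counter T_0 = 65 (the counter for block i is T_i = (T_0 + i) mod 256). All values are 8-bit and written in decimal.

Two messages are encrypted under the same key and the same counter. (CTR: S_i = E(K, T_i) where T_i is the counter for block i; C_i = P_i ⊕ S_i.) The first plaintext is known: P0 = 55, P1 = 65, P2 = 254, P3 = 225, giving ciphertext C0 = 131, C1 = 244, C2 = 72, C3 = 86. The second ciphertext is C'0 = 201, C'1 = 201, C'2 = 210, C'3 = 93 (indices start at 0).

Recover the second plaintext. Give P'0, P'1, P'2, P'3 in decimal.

P'0 = 125, P'1 = 124, P'2 = 100, P'3 = 234

In CTR with a reused counter, both messages share the same keystream S_i, so C_i ⊕ C'_i = P_i ⊕ P'_i and thus P'_i = P_i ⊕ C_i ⊕ C'_i.
P'0: 55 ⊕ 131 ⊕ 201 = 125.
P'1: 65 ⊕ 244 ⊕ 201 = 124.
P'2: 254 ⊕ 72 ⊕ 210 = 100.
P'3: 225 ⊕ 86 ⊕ 93 = 234.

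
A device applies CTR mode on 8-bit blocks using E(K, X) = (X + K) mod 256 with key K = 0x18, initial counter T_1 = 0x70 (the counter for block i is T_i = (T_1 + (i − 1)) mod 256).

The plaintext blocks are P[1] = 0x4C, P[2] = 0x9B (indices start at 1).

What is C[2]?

CTR encryption: S_i = E(K, T_i) where T_i is the counter for block i; C_i = P_i ⊕ S_i.
C[1]: T = 0x70, S = E(K, T) = 0x88; 0x4C ⊕ 0x88 = 0xC4.
C[2]: T = 0x71, S = E(K, T) = 0x89; 0x9B ⊕ 0x89 = 0x12.

C[2] = 0x12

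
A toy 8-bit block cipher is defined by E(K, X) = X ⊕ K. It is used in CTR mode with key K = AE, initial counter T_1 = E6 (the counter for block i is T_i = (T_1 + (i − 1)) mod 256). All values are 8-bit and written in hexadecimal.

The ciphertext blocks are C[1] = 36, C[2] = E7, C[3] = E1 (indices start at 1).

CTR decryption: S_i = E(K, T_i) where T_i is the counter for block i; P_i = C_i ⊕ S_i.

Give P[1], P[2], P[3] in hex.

P[1] = 7E, P[2] = AE, P[3] = A7

P[1]: T = E6, S = E(K, T) = 48; 36 ⊕ 48 = 7E.
P[2]: T = E7, S = E(K, T) = 49; E7 ⊕ 49 = AE.
P[3]: T = E8, S = E(K, T) = 46; E1 ⊕ 46 = A7.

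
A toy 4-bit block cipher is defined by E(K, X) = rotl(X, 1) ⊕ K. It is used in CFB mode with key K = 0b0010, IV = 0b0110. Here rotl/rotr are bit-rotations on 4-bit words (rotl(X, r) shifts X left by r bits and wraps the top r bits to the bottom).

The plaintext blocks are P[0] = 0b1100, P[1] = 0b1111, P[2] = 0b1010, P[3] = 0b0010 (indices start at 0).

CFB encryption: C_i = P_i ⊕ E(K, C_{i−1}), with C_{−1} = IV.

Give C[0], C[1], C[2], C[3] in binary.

C[0]: E(K, 0b0110) = 0b1110; 0b1100 ⊕ 0b1110 = 0b0010.
C[1]: E(K, 0b0010) = 0b0110; 0b1111 ⊕ 0b0110 = 0b1001.
C[2]: E(K, 0b1001) = 0b0001; 0b1010 ⊕ 0b0001 = 0b1011.
C[3]: E(K, 0b1011) = 0b0101; 0b0010 ⊕ 0b0101 = 0b0111.

C[0] = 0b0010, C[1] = 0b1001, C[2] = 0b1011, C[3] = 0b0111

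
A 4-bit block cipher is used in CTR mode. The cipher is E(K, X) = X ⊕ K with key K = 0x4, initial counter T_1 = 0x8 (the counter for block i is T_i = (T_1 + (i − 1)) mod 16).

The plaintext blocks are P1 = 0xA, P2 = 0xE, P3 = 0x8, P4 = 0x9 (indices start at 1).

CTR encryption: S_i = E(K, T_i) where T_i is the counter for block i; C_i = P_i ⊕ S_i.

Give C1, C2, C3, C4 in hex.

C1: T = 0x8, S = E(K, T) = 0xC; 0xA ⊕ 0xC = 0x6.
C2: T = 0x9, S = E(K, T) = 0xD; 0xE ⊕ 0xD = 0x3.
C3: T = 0xA, S = E(K, T) = 0xE; 0x8 ⊕ 0xE = 0x6.
C4: T = 0xB, S = E(K, T) = 0xF; 0x9 ⊕ 0xF = 0x6.

C1 = 0x6, C2 = 0x3, C3 = 0x6, C4 = 0x6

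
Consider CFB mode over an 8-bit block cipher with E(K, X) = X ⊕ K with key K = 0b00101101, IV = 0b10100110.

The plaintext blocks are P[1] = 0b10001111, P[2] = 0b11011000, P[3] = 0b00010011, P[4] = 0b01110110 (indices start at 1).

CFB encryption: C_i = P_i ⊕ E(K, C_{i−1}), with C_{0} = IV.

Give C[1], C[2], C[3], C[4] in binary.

C[1] = 0b00000100, C[2] = 0b11110001, C[3] = 0b11001111, C[4] = 0b10010100

C[1]: E(K, 0b10100110) = 0b10001011; 0b10001111 ⊕ 0b10001011 = 0b00000100.
C[2]: E(K, 0b00000100) = 0b00101001; 0b11011000 ⊕ 0b00101001 = 0b11110001.
C[3]: E(K, 0b11110001) = 0b11011100; 0b00010011 ⊕ 0b11011100 = 0b11001111.
C[4]: E(K, 0b11001111) = 0b11100010; 0b01110110 ⊕ 0b11100010 = 0b10010100.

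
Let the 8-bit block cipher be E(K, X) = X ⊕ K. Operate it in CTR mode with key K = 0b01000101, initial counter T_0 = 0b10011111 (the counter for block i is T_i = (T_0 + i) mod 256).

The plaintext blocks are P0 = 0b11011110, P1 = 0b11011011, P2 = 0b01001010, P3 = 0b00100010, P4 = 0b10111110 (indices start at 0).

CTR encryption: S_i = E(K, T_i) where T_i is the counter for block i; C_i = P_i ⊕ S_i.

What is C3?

C0: T = 0b10011111, S = E(K, T) = 0b11011010; 0b11011110 ⊕ 0b11011010 = 0b00000100.
C1: T = 0b10100000, S = E(K, T) = 0b11100101; 0b11011011 ⊕ 0b11100101 = 0b00111110.
C2: T = 0b10100001, S = E(K, T) = 0b11100100; 0b01001010 ⊕ 0b11100100 = 0b10101110.
C3: T = 0b10100010, S = E(K, T) = 0b11100111; 0b00100010 ⊕ 0b11100111 = 0b11000101.

C3 = 0b11000101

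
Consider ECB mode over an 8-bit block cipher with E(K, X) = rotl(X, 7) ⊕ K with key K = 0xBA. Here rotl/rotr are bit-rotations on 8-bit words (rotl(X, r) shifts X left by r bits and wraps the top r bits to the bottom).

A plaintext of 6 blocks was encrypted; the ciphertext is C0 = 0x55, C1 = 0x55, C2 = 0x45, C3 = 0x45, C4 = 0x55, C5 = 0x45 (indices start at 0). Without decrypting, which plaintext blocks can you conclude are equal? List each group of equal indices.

P0 = P1 = P4; P2 = P3 = P5

ECB encrypts each block independently with the same key, so equal ciphertext blocks imply equal plaintext blocks.
C0 = C1 = C4 = 0x55, so P0 = P1 = P4.
C2 = C3 = C5 = 0x45, so P2 = P3 = P5.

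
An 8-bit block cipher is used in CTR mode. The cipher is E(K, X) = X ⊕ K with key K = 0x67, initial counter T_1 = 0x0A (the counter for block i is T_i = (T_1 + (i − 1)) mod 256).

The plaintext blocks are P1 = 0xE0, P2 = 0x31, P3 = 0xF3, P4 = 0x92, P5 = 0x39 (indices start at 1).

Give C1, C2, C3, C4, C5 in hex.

CTR encryption: S_i = E(K, T_i) where T_i is the counter for block i; C_i = P_i ⊕ S_i.
C1: T = 0x0A, S = E(K, T) = 0x6D; 0xE0 ⊕ 0x6D = 0x8D.
C2: T = 0x0B, S = E(K, T) = 0x6C; 0x31 ⊕ 0x6C = 0x5D.
C3: T = 0x0C, S = E(K, T) = 0x6B; 0xF3 ⊕ 0x6B = 0x98.
C4: T = 0x0D, S = E(K, T) = 0x6A; 0x92 ⊕ 0x6A = 0xF8.
C5: T = 0x0E, S = E(K, T) = 0x69; 0x39 ⊕ 0x69 = 0x50.

C1 = 0x8D, C2 = 0x5D, C3 = 0x98, C4 = 0xF8, C5 = 0x50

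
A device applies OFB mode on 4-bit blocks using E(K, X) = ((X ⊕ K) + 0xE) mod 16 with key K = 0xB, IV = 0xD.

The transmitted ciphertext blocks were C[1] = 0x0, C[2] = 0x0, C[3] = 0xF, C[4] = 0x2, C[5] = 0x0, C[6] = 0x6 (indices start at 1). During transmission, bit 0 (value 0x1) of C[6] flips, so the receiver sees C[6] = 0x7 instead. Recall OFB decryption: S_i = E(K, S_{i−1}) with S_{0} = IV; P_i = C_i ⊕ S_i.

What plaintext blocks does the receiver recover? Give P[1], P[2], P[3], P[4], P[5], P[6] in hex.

P[1] = 0x4, P[2] = 0xD, P[3] = 0xB, P[4] = 0xF, P[5] = 0x4, P[6] = 0xA

Only C[6] changed, to 0x7. In OFB, a change in C_i flips the same bit in P_i only; the keystream is unaffected. Decrypting the received ciphertext:
P[1]: S = E(K, 0xD) = 0x4; 0x0 ⊕ 0x4 = 0x4.
P[2]: S = E(K, 0x4) = 0xD; 0x0 ⊕ 0xD = 0xD.
P[3]: S = E(K, 0xD) = 0x4; 0xF ⊕ 0x4 = 0xB.
P[4]: S = E(K, 0x4) = 0xD; 0x2 ⊕ 0xD = 0xF.
P[5]: S = E(K, 0xD) = 0x4; 0x0 ⊕ 0x4 = 0x4.
P[6]: S = E(K, 0x4) = 0xD; 0x7 ⊕ 0xD = 0xA.
Blocks that differ from the original plaintext: P[6].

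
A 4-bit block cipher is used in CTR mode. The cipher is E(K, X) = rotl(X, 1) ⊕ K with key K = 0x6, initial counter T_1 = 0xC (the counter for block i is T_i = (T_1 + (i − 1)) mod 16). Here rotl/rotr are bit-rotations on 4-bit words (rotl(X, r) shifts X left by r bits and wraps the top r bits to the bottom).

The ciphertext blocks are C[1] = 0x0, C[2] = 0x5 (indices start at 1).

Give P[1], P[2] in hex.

CTR decryption: S_i = E(K, T_i) where T_i is the counter for block i; P_i = C_i ⊕ S_i.
P[1]: T = 0xC, S = E(K, T) = 0xF; 0x0 ⊕ 0xF = 0xF.
P[2]: T = 0xD, S = E(K, T) = 0xD; 0x5 ⊕ 0xD = 0x8.

P[1] = 0xF, P[2] = 0x8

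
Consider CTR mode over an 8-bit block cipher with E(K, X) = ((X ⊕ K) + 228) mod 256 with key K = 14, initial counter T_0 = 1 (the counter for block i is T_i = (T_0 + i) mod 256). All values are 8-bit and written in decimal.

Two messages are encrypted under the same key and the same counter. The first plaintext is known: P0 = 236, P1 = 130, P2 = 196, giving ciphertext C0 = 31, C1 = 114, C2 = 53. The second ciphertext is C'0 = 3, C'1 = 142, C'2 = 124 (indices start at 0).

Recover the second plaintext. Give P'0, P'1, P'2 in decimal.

In CTR with a reused counter, both messages share the same keystream S_i, so C_i ⊕ C'_i = P_i ⊕ P'_i and thus P'_i = P_i ⊕ C_i ⊕ C'_i.
P'0: 236 ⊕ 31 ⊕ 3 = 240.
P'1: 130 ⊕ 114 ⊕ 142 = 126.
P'2: 196 ⊕ 53 ⊕ 124 = 141.

P'0 = 240, P'1 = 126, P'2 = 141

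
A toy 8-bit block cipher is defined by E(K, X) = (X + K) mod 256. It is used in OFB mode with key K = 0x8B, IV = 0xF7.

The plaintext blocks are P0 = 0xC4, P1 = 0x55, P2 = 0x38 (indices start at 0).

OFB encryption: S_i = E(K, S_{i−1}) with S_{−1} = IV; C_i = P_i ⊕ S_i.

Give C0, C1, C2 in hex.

C0: S = E(K, 0xF7) = 0x82; 0xC4 ⊕ 0x82 = 0x46.
C1: S = E(K, 0x82) = 0x0D; 0x55 ⊕ 0x0D = 0x58.
C2: S = E(K, 0x0D) = 0x98; 0x38 ⊕ 0x98 = 0xA0.

C0 = 0x46, C1 = 0x58, C2 = 0xA0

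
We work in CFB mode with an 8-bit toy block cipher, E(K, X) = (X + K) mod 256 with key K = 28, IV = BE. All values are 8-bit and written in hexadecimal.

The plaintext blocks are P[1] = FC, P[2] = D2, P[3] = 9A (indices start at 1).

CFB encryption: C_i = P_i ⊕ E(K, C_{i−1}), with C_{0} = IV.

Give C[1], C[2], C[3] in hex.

C[1] = 1A, C[2] = 90, C[3] = 22

C[1]: E(K, BE) = E6; FC ⊕ E6 = 1A.
C[2]: E(K, 1A) = 42; D2 ⊕ 42 = 90.
C[3]: E(K, 90) = B8; 9A ⊕ B8 = 22.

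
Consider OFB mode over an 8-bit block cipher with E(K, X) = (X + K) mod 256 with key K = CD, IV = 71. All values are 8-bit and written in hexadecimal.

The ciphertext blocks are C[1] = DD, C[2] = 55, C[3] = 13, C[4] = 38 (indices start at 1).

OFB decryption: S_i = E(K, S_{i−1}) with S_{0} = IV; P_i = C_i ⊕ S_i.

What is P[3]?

P[1]: S = E(K, 71) = 3E; DD ⊕ 3E = E3.
P[2]: S = E(K, 3E) = 0B; 55 ⊕ 0B = 5E.
P[3]: S = E(K, 0B) = D8; 13 ⊕ D8 = CB.

P[3] = CB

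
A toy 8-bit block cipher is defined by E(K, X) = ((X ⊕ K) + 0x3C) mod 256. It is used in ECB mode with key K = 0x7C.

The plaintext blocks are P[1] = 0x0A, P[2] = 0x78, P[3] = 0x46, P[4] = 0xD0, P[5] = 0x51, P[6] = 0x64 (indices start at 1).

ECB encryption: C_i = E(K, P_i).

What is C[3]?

C[3]: E(K, 0x46) = 0x76.

C[3] = 0x76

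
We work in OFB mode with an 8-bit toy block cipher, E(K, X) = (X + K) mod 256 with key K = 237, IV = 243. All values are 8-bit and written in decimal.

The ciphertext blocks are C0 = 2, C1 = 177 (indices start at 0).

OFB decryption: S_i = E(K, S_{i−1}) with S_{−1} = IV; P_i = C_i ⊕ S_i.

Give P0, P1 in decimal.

P0: S = E(K, 243) = 224; 2 ⊕ 224 = 226.
P1: S = E(K, 224) = 205; 177 ⊕ 205 = 124.

P0 = 226, P1 = 124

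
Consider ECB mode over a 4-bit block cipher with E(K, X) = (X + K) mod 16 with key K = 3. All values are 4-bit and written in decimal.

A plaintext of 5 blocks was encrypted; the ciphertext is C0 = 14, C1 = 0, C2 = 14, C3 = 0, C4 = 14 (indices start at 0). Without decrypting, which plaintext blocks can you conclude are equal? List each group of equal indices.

ECB encrypts each block independently with the same key, so equal ciphertext blocks imply equal plaintext blocks.
C0 = C2 = C4 = 14, so P0 = P2 = P4.
C1 = C3 = 0, so P1 = P3.

P0 = P2 = P4; P1 = P3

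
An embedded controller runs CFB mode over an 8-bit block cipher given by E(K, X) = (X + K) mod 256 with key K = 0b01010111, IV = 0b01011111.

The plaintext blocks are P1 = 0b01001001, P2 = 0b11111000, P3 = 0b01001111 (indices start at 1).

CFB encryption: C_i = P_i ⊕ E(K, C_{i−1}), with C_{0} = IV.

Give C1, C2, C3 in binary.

C1: E(K, 0b01011111) = 0b10110110; 0b01001001 ⊕ 0b10110110 = 0b11111111.
C2: E(K, 0b11111111) = 0b01010110; 0b11111000 ⊕ 0b01010110 = 0b10101110.
C3: E(K, 0b10101110) = 0b00000101; 0b01001111 ⊕ 0b00000101 = 0b01001010.

C1 = 0b11111111, C2 = 0b10101110, C3 = 0b01001010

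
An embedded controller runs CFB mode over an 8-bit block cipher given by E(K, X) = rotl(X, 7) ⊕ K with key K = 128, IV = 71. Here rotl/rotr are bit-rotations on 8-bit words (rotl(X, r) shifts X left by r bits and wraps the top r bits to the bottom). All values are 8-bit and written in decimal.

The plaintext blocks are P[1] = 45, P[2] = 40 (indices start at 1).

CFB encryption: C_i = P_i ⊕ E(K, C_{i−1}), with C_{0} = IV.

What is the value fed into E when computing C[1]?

71

C[1]: E(K, 71) = 35; 45 ⊕ 35 = 14.
So the input to E for block [1] is 71.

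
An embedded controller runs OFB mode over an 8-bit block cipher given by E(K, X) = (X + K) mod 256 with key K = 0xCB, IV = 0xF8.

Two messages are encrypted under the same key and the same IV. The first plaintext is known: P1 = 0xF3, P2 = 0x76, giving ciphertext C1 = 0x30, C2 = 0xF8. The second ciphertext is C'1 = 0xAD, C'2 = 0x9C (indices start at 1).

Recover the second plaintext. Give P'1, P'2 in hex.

P'1 = 0x6E, P'2 = 0x12

In OFB with a reused IV, both messages share the same keystream S_i, so C_i ⊕ C'_i = P_i ⊕ P'_i and thus P'_i = P_i ⊕ C_i ⊕ C'_i.
P'1: 0xF3 ⊕ 0x30 ⊕ 0xAD = 0x6E.
P'2: 0x76 ⊕ 0xF8 ⊕ 0x9C = 0x12.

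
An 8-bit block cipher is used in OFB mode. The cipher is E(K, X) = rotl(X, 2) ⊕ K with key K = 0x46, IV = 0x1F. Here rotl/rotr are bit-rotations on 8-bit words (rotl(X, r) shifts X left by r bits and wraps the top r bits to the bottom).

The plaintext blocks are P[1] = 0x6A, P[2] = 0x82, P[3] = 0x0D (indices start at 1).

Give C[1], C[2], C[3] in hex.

C[1] = 0x50, C[2] = 0x2C, C[3] = 0xF1

OFB encryption: S_i = E(K, S_{i−1}) with S_{0} = IV; C_i = P_i ⊕ S_i.
C[1]: S = E(K, 0x1F) = 0x3A; 0x6A ⊕ 0x3A = 0x50.
C[2]: S = E(K, 0x3A) = 0xAE; 0x82 ⊕ 0xAE = 0x2C.
C[3]: S = E(K, 0xAE) = 0xFC; 0x0D ⊕ 0xFC = 0xF1.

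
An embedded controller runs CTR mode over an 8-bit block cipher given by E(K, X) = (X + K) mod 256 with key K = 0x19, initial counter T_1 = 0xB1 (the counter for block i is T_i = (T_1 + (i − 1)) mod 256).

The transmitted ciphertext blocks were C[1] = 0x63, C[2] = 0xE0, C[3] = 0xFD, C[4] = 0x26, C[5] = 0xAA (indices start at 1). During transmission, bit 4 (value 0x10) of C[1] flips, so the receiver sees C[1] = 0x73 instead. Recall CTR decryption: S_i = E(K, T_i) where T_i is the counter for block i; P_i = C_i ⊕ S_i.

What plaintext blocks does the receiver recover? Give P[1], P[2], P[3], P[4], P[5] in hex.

Only C[1] changed, to 0x73. In CTR, a change in C_i flips the same bit in P_i only; the keystream is unaffected. Decrypting the received ciphertext:
P[1]: T = 0xB1, S = E(K, T) = 0xCA; 0x73 ⊕ 0xCA = 0xB9.
P[2]: T = 0xB2, S = E(K, T) = 0xCB; 0xE0 ⊕ 0xCB = 0x2B.
P[3]: T = 0xB3, S = E(K, T) = 0xCC; 0xFD ⊕ 0xCC = 0x31.
P[4]: T = 0xB4, S = E(K, T) = 0xCD; 0x26 ⊕ 0xCD = 0xEB.
P[5]: T = 0xB5, S = E(K, T) = 0xCE; 0xAA ⊕ 0xCE = 0x64.
Blocks that differ from the original plaintext: P[1].

P[1] = 0xB9, P[2] = 0x2B, P[3] = 0x31, P[4] = 0xEB, P[5] = 0x64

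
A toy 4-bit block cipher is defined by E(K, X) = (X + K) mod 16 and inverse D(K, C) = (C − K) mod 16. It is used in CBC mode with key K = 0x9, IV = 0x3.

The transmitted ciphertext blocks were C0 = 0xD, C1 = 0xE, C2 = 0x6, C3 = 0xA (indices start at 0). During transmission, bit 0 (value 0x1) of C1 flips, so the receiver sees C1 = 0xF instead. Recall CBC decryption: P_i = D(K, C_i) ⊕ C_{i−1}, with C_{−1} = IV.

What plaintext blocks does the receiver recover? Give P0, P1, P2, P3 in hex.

P0 = 0x7, P1 = 0xB, P2 = 0x2, P3 = 0x7

Only C1 changed, to 0xF. In CBC, a change in C_i garbles P_i and flips the same bit in P_{i+1}. Decrypting the received ciphertext:
P0: D(K, 0xD) = 0x4; 0x4 ⊕ 0x3 = 0x7.
P1: D(K, 0xF) = 0x6; 0x6 ⊕ 0xD = 0xB.
P2: D(K, 0x6) = 0xD; 0xD ⊕ 0xF = 0x2.
P3: D(K, 0xA) = 0x1; 0x1 ⊕ 0x6 = 0x7.
Blocks that differ from the original plaintext: P1, P2.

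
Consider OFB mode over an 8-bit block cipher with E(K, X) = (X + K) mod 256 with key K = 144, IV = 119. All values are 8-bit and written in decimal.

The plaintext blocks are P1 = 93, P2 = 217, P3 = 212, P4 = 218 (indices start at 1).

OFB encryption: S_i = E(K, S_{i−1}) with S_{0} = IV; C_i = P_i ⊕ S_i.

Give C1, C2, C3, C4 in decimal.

C1: S = E(K, 119) = 7; 93 ⊕ 7 = 90.
C2: S = E(K, 7) = 151; 217 ⊕ 151 = 78.
C3: S = E(K, 151) = 39; 212 ⊕ 39 = 243.
C4: S = E(K, 39) = 183; 218 ⊕ 183 = 109.

C1 = 90, C2 = 78, C3 = 243, C4 = 109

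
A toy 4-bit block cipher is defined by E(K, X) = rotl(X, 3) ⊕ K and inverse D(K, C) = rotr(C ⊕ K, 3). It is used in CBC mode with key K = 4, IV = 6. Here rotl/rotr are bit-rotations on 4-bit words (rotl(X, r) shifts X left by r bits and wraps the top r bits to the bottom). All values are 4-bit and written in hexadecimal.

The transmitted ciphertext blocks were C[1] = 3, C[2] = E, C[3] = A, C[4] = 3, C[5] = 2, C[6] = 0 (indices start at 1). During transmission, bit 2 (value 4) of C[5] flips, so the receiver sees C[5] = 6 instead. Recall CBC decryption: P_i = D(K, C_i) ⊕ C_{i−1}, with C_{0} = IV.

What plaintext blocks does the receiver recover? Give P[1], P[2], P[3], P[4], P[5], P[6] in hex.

P[1] = 8, P[2] = 6, P[3] = 3, P[4] = 4, P[5] = 7, P[6] = E

Only C[5] changed, to 6. In CBC, a change in C_i garbles P_i and flips the same bit in P_{i+1}. Decrypting the received ciphertext:
P[1]: D(K, 3) = E; E ⊕ 6 = 8.
P[2]: D(K, E) = 5; 5 ⊕ 3 = 6.
P[3]: D(K, A) = D; D ⊕ E = 3.
P[4]: D(K, 3) = E; E ⊕ A = 4.
P[5]: D(K, 6) = 4; 4 ⊕ 3 = 7.
P[6]: D(K, 0) = 8; 8 ⊕ 6 = E.
Blocks that differ from the original plaintext: P[5], P[6].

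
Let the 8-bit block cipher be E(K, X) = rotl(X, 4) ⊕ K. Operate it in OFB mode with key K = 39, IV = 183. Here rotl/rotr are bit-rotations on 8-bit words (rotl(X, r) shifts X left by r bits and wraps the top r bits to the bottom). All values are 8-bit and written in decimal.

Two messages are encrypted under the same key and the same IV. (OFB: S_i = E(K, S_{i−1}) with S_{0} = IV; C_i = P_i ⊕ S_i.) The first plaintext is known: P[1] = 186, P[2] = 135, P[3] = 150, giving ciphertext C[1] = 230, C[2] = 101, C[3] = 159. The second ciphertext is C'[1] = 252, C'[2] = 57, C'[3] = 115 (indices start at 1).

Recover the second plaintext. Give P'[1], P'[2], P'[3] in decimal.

In OFB with a reused IV, both messages share the same keystream S_i, so C_i ⊕ C'_i = P_i ⊕ P'_i and thus P'_i = P_i ⊕ C_i ⊕ C'_i.
P'[1]: 186 ⊕ 230 ⊕ 252 = 160.
P'[2]: 135 ⊕ 101 ⊕ 57 = 219.
P'[3]: 150 ⊕ 159 ⊕ 115 = 122.

P'[1] = 160, P'[2] = 219, P'[3] = 122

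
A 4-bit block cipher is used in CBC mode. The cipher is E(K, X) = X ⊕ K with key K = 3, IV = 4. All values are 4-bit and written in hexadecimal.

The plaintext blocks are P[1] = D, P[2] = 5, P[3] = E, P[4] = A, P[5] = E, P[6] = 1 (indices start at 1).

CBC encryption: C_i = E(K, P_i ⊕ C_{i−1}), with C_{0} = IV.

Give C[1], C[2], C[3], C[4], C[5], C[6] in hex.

C[1]: P[1] ⊕ 4 = 9; E(K, 9) = A.
C[2]: P[2] ⊕ A = F; E(K, F) = C.
C[3]: P[3] ⊕ C = 2; E(K, 2) = 1.
C[4]: P[4] ⊕ 1 = B; E(K, B) = 8.
C[5]: P[5] ⊕ 8 = 6; E(K, 6) = 5.
C[6]: P[6] ⊕ 5 = 4; E(K, 4) = 7.

C[1] = A, C[2] = C, C[3] = 1, C[4] = 8, C[5] = 5, C[6] = 7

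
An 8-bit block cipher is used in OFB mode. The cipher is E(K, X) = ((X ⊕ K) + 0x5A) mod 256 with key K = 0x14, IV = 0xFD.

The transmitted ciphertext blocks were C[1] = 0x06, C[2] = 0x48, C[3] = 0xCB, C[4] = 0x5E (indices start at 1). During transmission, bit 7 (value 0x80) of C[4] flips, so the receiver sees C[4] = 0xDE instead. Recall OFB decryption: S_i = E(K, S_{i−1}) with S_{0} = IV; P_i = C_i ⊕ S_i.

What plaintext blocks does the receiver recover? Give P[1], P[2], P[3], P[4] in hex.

Only C[4] changed, to 0xDE. In OFB, a change in C_i flips the same bit in P_i only; the keystream is unaffected. Decrypting the received ciphertext:
P[1]: S = E(K, 0xFD) = 0x43; 0x06 ⊕ 0x43 = 0x45.
P[2]: S = E(K, 0x43) = 0xB1; 0x48 ⊕ 0xB1 = 0xF9.
P[3]: S = E(K, 0xB1) = 0xFF; 0xCB ⊕ 0xFF = 0x34.
P[4]: S = E(K, 0xFF) = 0x45; 0xDE ⊕ 0x45 = 0x9B.
Blocks that differ from the original plaintext: P[4].

P[1] = 0x45, P[2] = 0xF9, P[3] = 0x34, P[4] = 0x9B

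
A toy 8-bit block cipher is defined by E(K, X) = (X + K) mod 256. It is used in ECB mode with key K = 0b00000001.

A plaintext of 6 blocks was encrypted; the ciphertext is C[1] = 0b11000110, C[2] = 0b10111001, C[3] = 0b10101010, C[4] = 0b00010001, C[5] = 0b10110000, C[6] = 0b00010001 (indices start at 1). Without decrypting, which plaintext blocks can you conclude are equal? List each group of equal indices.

ECB encrypts each block independently with the same key, so equal ciphertext blocks imply equal plaintext blocks.
C[4] = C[6] = 0b00010001, so P[4] = P[6].

P[4] = P[6]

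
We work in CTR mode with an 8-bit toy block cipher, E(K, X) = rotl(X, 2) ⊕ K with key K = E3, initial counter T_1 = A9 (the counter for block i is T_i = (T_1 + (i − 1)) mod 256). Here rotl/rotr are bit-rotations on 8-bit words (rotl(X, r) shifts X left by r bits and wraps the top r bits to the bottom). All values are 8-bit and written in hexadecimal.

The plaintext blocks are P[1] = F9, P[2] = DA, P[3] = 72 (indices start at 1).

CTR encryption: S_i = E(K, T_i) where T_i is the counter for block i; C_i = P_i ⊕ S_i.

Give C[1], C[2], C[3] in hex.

C[1] = BC, C[2] = 93, C[3] = 3F

C[1]: T = A9, S = E(K, T) = 45; F9 ⊕ 45 = BC.
C[2]: T = AA, S = E(K, T) = 49; DA ⊕ 49 = 93.
C[3]: T = AB, S = E(K, T) = 4D; 72 ⊕ 4D = 3F.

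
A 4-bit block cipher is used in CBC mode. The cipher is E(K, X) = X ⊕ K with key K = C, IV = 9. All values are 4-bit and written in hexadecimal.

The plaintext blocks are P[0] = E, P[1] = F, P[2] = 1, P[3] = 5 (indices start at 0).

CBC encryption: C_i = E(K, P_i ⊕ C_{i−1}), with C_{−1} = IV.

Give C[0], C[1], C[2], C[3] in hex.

C[0] = B, C[1] = 8, C[2] = 5, C[3] = C

C[0]: P[0] ⊕ 9 = 7; E(K, 7) = B.
C[1]: P[1] ⊕ B = 4; E(K, 4) = 8.
C[2]: P[2] ⊕ 8 = 9; E(K, 9) = 5.
C[3]: P[3] ⊕ 5 = 0; E(K, 0) = C.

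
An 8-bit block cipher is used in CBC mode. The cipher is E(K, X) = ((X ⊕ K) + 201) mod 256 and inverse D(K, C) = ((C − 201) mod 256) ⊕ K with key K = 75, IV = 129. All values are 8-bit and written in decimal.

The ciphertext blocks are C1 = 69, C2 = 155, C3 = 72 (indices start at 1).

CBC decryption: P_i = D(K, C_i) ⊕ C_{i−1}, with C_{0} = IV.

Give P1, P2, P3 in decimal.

P1: D(K, 69) = 55; 55 ⊕ 129 = 182.
P2: D(K, 155) = 153; 153 ⊕ 69 = 220.
P3: D(K, 72) = 52; 52 ⊕ 155 = 175.

P1 = 182, P2 = 220, P3 = 175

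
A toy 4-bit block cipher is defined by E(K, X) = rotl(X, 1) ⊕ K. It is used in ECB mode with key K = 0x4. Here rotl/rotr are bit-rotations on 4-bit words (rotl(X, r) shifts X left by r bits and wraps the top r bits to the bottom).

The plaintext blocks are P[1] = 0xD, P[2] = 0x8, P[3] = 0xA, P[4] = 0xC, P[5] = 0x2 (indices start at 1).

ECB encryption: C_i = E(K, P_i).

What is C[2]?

C[2] = 0x5

C[2]: E(K, 0x8) = 0x5.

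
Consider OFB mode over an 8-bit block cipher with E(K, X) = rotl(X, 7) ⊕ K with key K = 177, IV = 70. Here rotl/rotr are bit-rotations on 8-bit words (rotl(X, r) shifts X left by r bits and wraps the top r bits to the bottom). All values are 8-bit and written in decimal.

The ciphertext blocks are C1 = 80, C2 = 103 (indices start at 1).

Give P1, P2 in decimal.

P1 = 194, P2 = 159

OFB decryption: S_i = E(K, S_{i−1}) with S_{0} = IV; P_i = C_i ⊕ S_i.
P1: S = E(K, 70) = 146; 80 ⊕ 146 = 194.
P2: S = E(K, 146) = 248; 103 ⊕ 248 = 159.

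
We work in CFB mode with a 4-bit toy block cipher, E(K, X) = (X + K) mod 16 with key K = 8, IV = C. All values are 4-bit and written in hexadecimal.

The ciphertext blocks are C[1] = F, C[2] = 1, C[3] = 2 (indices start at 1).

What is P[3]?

P[3] = B

CFB decryption: P_i = C_i ⊕ E(K, C_{i−1}), with C_{0} = IV.
P[3]: E(K, 1) = 9; 2 ⊕ 9 = B.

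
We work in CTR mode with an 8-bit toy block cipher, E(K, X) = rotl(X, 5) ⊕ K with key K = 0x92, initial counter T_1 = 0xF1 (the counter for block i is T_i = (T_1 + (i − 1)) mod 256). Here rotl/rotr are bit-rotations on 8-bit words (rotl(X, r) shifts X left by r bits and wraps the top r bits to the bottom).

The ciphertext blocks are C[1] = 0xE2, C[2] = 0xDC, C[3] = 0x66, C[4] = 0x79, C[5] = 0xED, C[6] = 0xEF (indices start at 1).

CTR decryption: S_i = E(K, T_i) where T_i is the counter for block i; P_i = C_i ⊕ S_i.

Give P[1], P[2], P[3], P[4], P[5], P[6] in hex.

P[1] = 0x4E, P[2] = 0x10, P[3] = 0x8A, P[4] = 0x75, P[5] = 0xC1, P[6] = 0xA3

P[1]: T = 0xF1, S = E(K, T) = 0xAC; 0xE2 ⊕ 0xAC = 0x4E.
P[2]: T = 0xF2, S = E(K, T) = 0xCC; 0xDC ⊕ 0xCC = 0x10.
P[3]: T = 0xF3, S = E(K, T) = 0xEC; 0x66 ⊕ 0xEC = 0x8A.
P[4]: T = 0xF4, S = E(K, T) = 0x0C; 0x79 ⊕ 0x0C = 0x75.
P[5]: T = 0xF5, S = E(K, T) = 0x2C; 0xED ⊕ 0x2C = 0xC1.
P[6]: T = 0xF6, S = E(K, T) = 0x4C; 0xEF ⊕ 0x4C = 0xA3.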